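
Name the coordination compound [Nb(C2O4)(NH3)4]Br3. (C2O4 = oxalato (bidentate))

tetraammineoxalatoniobium(V) bromide

The 3 bromide counter-ions carry a total charge of -3, so each complex ion is 3+.
Ligand charges: 4×ammine (neutral), 1×oxalato (-2 each); total -2. So Nb + (-2) = 3+, giving Nb = +5.
Ligands are named alphabetically: ammine before oxalato.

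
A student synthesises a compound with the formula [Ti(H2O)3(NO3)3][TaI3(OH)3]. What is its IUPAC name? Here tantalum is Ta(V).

Both ions are complex: the cation is named first with the plain metal name, the anion second with the -ate form; each ion's ligands are alphabetised independently.
Ta is given as +5; the anion's ligand charges sum to -6, so the complex anion is 1−.
A 1:1 salt means the cation carries the equal and opposite charge, 1+.
Cation: ligand charges sum to -3; for the ion to be 1+, Ti = +4.

triaquatrinitratotitanium(IV) trihydroxotriiodotantalate(V)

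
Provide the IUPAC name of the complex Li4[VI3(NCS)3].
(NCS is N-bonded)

The 4 lithium counter-ions carry a total charge of +4, so each complex ion is 4−.
Ligand charges: 3×iodo (-1 each), 3×isothiocyanato (-1 each); total -6. So V + (-6) = 4−, giving V = +2.
Ligands are named alphabetically: iodo before isothiocyanato.
The complex ion is anionic, so vanadium takes the -ate form vanadate(II).

lithium triiodotriisothiocyanatovanadate(II)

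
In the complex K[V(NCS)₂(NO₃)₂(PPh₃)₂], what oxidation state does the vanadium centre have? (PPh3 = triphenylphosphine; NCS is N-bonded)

+3

1 potassium outside the brackets (+1 each) → the complex ion is 1−.
Ligand charges: 2×PPh3 neutral; 2×NO3 = -2; 2×NCS = -2; sum -4.
V + (-4) = 1− ⇒ V is +3.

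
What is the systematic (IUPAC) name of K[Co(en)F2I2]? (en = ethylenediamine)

potassium (ethylenediamine)difluorodiiodocobaltate(III)

The 1 potassium counter-ion carries a total charge of +1, so each complex ion is 1−.
Ligand charges: 2×fluoro (-1 each), 1×ethylenediamine (neutral), 2×iodo (-1 each); total -4. So Co + (-4) = 1−, giving Co = +3.
The complex ion is anionic, so cobalt takes the -ate form cobaltate(III).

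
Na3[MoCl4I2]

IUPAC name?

sodium tetrachlorodiiodomolybdate(III)

The 3 sodium counter-ions carry a total charge of +3, so each complex ion is 3−.
Ligand charges: 2×iodo (-1 each), 4×chloro (-1 each); total -6. So Mo + (-6) = 3−, giving Mo = +3.
The complex ion is anionic, so molybdenum takes the -ate form molybdate(III).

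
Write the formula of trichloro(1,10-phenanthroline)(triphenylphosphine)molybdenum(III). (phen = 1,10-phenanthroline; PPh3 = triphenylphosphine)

Ligands: 3 chloro (Cl, -1), 1 1,10-phenanthroline (phen, neutral), 1 triphenylphosphine (PPh3, neutral). Ligand charge sum = -3.
With Mo in oxidation state +3, the complex ion is [Mo...].

[MoCl3(phen)(PPh3)]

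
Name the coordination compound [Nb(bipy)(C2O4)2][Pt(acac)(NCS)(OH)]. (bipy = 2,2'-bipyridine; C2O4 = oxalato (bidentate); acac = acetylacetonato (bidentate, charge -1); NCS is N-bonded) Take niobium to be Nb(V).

(2,2'-bipyridine)dioxalatoniobium(V) (acetylacetonato)hydroxoisothiocyanatoplatinate(II)

Both ions are complex: the cation is named first with the plain metal name, the anion second with the -ate form; each ion's ligands are alphabetised independently.
Nb is given as +5; the cation's ligand charges sum to -4, so the complex cation is 1+.
A 1:1 salt means the anion carries the equal and opposite charge, 1−.
Anion: ligand charges sum to -3; for the ion to be 1−, Pt = +2.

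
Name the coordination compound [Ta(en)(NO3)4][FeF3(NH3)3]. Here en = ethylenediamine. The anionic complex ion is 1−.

(ethylenediamine)tetranitratotantalum(V) triamminetrifluoroferrate(II)

Both ions are complex: the cation is named first with the plain metal name, the anion second with the -ate form; each ion's ligands are alphabetised independently.
The complex anion is given as 1−; its ligand charges sum to -3, so Fe = +2.
A 1:1 salt means the cation carries the equal and opposite charge, 1+.
Cation: ligand charges sum to -4; for the ion to be 1+, Ta = +5.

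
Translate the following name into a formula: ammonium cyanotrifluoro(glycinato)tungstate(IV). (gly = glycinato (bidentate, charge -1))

Ligands: 1 cyano (CN, -1), 3 fluoro (F, -1), 1 glycinato (gly, -1). Ligand charge sum = -5.
Charge balance with ammonium (+1) requires 1 complex ion per 1 ammonium.

NH4[W(CN)F3(gly)]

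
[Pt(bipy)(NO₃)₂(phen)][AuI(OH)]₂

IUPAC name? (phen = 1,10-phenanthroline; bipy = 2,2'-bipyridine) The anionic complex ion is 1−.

Both ions are complex: the cation is named first with the plain metal name, the anion second with the -ate form; each ion's ligands are alphabetised independently.
The complex anion is given as 1−; its ligand charges sum to -2, so Au = +1.
With 2 anions per cation, the cation must be 2×1 = 2+.
Cation: ligand charges sum to -2; for the ion to be 2+, Pt = +4.

(2,2'-bipyridine)dinitrato(1,10-phenanthroline)platinum(IV) hydroxoiodoaurate(I)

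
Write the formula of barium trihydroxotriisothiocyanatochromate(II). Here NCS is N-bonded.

Ligands: 3 hydroxo (OH, -1), 3 isothiocyanato (NCS, -1). Ligand charge sum = -6.
Charge balance with barium (+2) requires 1 complex ion per 2 barium.

Ba2[Cr(NCS)3(OH)3]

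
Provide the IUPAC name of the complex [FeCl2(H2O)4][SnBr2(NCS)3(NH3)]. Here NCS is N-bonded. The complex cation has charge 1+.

tetraaquadichloroiron(III) amminedibromotriisothiocyanatostannate(IV)

Both ions are complex: the cation is named first with the plain metal name, the anion second with the -ate form; each ion's ligands are alphabetised independently.
The complex cation is given as 1+; its ligand charges sum to -2, so Fe = +3.
A 1:1 salt means the anion carries the equal and opposite charge, 1−.
Anion: ligand charges sum to -5; for the ion to be 1−, Sn = +4.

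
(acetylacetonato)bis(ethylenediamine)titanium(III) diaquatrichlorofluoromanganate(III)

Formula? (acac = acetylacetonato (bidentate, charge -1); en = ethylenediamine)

Cation [Ti…]: ligand charges -1, Ti(III) ⇒ ion charge 2+.
Anion [Mn…]: ligand charges -4, Mn(III) ⇒ ion charge 1−.

[Ti(acac)(en)2][MnCl3F(H2O)2]2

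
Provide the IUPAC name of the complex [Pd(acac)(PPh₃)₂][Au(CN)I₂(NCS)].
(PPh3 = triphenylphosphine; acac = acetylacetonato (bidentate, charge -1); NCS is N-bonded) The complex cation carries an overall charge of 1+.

(acetylacetonato)bis(triphenylphosphine)palladium(II) cyanodiiodoisothiocyanatoaurate(III)

Both ions are complex: the cation is named first with the plain metal name, the anion second with the -ate form; each ion's ligands are alphabetised independently.
The complex cation is given as 1+; its ligand charges sum to -1, so Pd = +2.
A 1:1 salt means the anion carries the equal and opposite charge, 1−.
Anion: ligand charges sum to -4; for the ion to be 1−, Au = +3.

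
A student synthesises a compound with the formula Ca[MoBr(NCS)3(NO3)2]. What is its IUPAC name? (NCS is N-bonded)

The 1 calcium counter-ion carries a total charge of +2, so each complex ion is 2−.
Ligand charges: 3×isothiocyanato (-1 each), 2×nitrato (-1 each), 1×bromo (-1 each); total -6. So Mo + (-6) = 2−, giving Mo = +4.
The complex ion is anionic, so molybdenum takes the -ate form molybdate(IV).

calcium bromotriisothiocyanatodinitratomolybdate(IV)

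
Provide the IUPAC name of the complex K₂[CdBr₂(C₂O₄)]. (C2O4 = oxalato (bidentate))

The 2 potassium counter-ions carry a total charge of +2, so each complex ion is 2−.
Ligand charges: 2×bromo (-1 each), 1×oxalato (-2 each); total -4. So Cd + (-4) = 2−, giving Cd = +2.
The complex ion is anionic, so cadmium takes the -ate form cadmate(II).

potassium dibromooxalatocadmate(II)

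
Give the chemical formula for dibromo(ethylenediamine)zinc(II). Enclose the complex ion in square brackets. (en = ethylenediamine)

[ZnBr2(en)]

Ligands: 1 ethylenediamine (en, neutral), 2 bromo (Br, -1). Ligand charge sum = -2.
With Zn in oxidation state +2, the complex ion is [Zn...].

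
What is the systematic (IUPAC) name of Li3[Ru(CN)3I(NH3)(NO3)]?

lithium amminetricyanoiodonitratoruthenate(II)

The 3 lithium counter-ions carry a total charge of +3, so each complex ion is 3−.
Ligand charges: 1×iodo (-1 each), 3×cyano (-1 each), 1×ammine (neutral), 1×nitrato (-1 each); total -5. So Ru + (-5) = 3−, giving Ru = +2.
The complex ion is anionic, so ruthenium takes the -ate form ruthenate(II).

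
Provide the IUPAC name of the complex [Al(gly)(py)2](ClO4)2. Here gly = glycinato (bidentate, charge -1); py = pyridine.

The 2 perchlorate counter-ions carry a total charge of -2, so each complex ion is 2+.
Ligand charges: 1×glycinato (-1 each), 2×pyridine (neutral); total -1. So Al + (-1) = 2+, giving Al = +3.
Ligands are named alphabetically: glycinato before pyridine.

(glycinato)bis(pyridine)aluminium(III) perchlorate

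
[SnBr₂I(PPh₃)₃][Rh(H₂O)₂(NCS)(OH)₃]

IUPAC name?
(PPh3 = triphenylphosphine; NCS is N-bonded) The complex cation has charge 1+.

Both ions are complex: the cation is named first with the plain metal name, the anion second with the -ate form; each ion's ligands are alphabetised independently.
The complex cation is given as 1+; its ligand charges sum to -3, so Sn = +4.
A 1:1 salt means the anion carries the equal and opposite charge, 1−.
Anion: ligand charges sum to -4; for the ion to be 1−, Rh = +3.

dibromoiodotris(triphenylphosphine)tin(IV) diaquatrihydroxoisothiocyanatorhodate(III)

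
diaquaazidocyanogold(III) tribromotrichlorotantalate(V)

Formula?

Cation [Au…]: ligand charges -2, Au(III) ⇒ ion charge 1+.
Anion [Ta…]: ligand charges -6, Ta(V) ⇒ ion charge 1−.
One 1+ cation balances one 1− anion.

[Au(CN)(H2O)2(N3)][TaBr3Cl3]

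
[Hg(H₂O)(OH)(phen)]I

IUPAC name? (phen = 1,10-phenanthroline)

aquahydroxo(1,10-phenanthroline)mercury(II) iodide

The 1 iodide counter-ion carries a total charge of -1, so each complex ion is 1+.
Ligand charges: 1×aqua (neutral), 1×1,10-phenanthroline (neutral), 1×hydroxo (-1 each); total -1. So Hg + (-1) = 1+, giving Hg = +2.
Ligands are named alphabetically: aqua before hydroxo before phenanthroline.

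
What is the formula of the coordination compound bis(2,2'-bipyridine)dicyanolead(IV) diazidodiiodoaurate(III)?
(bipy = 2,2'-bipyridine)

Cation [Pb…]: ligand charges -2, Pb(IV) ⇒ ion charge 2+.
Anion [Au…]: ligand charges -4, Au(III) ⇒ ion charge 1−.

[Pb(bipy)2(CN)2][AuI2(N3)2]2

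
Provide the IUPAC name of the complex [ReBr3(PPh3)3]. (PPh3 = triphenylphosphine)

There is no counter-ion, so the complex is neutral overall.
Ligand charges: 3×bromo (-1 each), 3×triphenylphosphine (neutral); total -3. So Re + (-3) = 0, giving Re = +3.
Ligands are named alphabetically: bromo before triphenylphosphine.

tribromotris(triphenylphosphine)rhenium(III)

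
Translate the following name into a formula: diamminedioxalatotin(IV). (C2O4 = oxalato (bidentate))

Ligands: 2 ammine (NH3, neutral), 2 oxalato (C2O4, -2). Ligand charge sum = -4.
With Sn in oxidation state +4, the complex ion is [Sn...].

[Sn(C2O4)2(NH3)2]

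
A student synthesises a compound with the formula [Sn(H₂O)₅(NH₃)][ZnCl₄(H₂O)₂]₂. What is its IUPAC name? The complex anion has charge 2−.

amminepentaaquatin(IV) diaquatetrachlorozincate(II)

Both ions are complex: the cation is named first with the plain metal name, the anion second with the -ate form; each ion's ligands are alphabetised independently.
The complex anion is given as 2−; its ligand charges sum to -4, so Zn = +2.
With 2 anions per cation, the cation must be 2×2 = 4+.
Cation: ligand charges sum to 0; for the ion to be 4+, Sn = +4.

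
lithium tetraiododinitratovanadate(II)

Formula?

Li4[VI4(NO3)2]

Ligands: 2 nitrato (NO3, -1), 4 iodo (I, -1). Ligand charge sum = -6.
With V in oxidation state +2, the complex ion is [V...]^4−.
Charge balance with lithium (+1) requires 1 complex ion per 4 lithium.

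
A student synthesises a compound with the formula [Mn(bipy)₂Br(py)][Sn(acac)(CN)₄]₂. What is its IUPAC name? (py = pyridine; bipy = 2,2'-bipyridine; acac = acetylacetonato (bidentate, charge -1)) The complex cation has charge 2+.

Both ions are complex: the cation is named first with the plain metal name, the anion second with the -ate form; each ion's ligands are alphabetised independently.
The complex cation is given as 2+; its ligand charges sum to -1, so Mn = +3.
With 2 anions per cation, each anion must be 2/2 = 1−.
Anion: ligand charges sum to -5; for the ion to be 1−, Sn = +4.

bis(2,2'-bipyridine)bromo(pyridine)manganese(III) (acetylacetonato)tetracyanostannate(IV)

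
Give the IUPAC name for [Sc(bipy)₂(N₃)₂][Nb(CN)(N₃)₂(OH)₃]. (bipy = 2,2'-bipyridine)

Scandium is always +3 in its complexes; the cation's ligand charges sum to -2, so the complex cation is 1+.
A 1:1 salt means the anion carries the equal and opposite charge, 1−.
Anion: ligand charges sum to -6; for the ion to be 1−, Nb = +5.

diazidobis(2,2'-bipyridine)scandium(III) diazidocyanotrihydroxoniobate(V)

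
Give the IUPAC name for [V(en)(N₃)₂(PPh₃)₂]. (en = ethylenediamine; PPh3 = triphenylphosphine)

diazido(ethylenediamine)bis(triphenylphosphine)vanadium(II)

There is no counter-ion, so the complex is neutral overall.
Ligand charges: 2×azido (-1 each), 1×ethylenediamine (neutral), 2×triphenylphosphine (neutral); total -2. So V + (-2) = 0, giving V = +2.
Ligands are named alphabetically: azido before ethylenediamine before triphenylphosphine.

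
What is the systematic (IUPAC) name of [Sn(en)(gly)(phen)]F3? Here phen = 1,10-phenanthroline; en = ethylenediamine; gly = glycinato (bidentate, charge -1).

(ethylenediamine)(glycinato)(1,10-phenanthroline)tin(IV) fluoride

The 3 fluoride counter-ions carry a total charge of -3, so each complex ion is 3+.
Ligand charges: 1×1,10-phenanthroline (neutral), 1×ethylenediamine (neutral), 1×glycinato (-1 each); total -1. So Sn + (-1) = 3+, giving Sn = +4.
Ligands are named alphabetically: ethylenediamine before glycinato before phenanthroline.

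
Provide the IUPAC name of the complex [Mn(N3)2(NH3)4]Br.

The 1 bromide counter-ion carries a total charge of -1, so each complex ion is 1+.
Ligand charges: 4×ammine (neutral), 2×azido (-1 each); total -2. So Mn + (-2) = 1+, giving Mn = +3.
Ligands are named alphabetically: ammine before azido.

tetraamminediazidomanganese(III) bromide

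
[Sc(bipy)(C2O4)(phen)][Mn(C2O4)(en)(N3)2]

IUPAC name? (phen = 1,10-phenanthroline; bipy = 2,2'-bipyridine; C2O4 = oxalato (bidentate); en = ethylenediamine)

Both ions are complex: the cation is named first with the plain metal name, the anion second with the -ate form; each ion's ligands are alphabetised independently.
Scandium is always +3 in its complexes; the cation's ligand charges sum to -2, so the complex cation is 1+.
A 1:1 salt means the anion carries the equal and opposite charge, 1−.
Anion: ligand charges sum to -4; for the ion to be 1−, Mn = +3.

(2,2'-bipyridine)oxalato(1,10-phenanthroline)scandium(III) diazido(ethylenediamine)oxalatomanganate(III)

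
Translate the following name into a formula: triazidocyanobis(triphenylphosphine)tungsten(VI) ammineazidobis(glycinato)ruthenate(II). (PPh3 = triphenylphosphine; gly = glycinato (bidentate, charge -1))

Cation [W…]: ligand charges -4, W(VI) ⇒ ion charge 2+.
Anion [Ru…]: ligand charges -3, Ru(II) ⇒ ion charge 1−.
One 2+ cation requires 2 of the 1− anion.

[W(CN)(N3)3(PPh3)2][Ru(gly)2(N3)(NH3)]2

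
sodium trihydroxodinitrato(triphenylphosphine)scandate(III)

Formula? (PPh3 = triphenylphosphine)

Ligands: 3 hydroxo (OH, -1), 1 triphenylphosphine (PPh3, neutral), 2 nitrato (NO3, -1). Ligand charge sum = -5.
With Sc in oxidation state +3, the complex ion is [Sc...]^2−.
Charge balance with sodium (+1) requires 1 complex ion per 2 sodium.

Na2[Sc(NO3)2(OH)3(PPh3)]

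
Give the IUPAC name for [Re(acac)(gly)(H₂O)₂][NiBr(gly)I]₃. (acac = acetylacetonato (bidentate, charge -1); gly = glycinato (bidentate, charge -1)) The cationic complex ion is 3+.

(acetylacetonato)diaqua(glycinato)rhenium(V) bromo(glycinato)iodonickelate(II)

The complex cation is given as 3+; its ligand charges sum to -2, so Re = +5.
With 3 anions per cation, each anion must be 3/3 = 1−.
Anion: ligand charges sum to -3; for the ion to be 1−, Ni = +2.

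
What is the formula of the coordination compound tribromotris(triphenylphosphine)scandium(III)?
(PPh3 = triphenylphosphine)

Ligands: 3 triphenylphosphine (PPh3, neutral), 3 bromo (Br, -1). Ligand charge sum = -3.
With Sc in oxidation state +3, the complex ion is [Sc...].

[ScBr3(PPh3)3]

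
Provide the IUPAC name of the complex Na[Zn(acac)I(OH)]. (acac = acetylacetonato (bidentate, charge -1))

The 1 sodium counter-ion carries a total charge of +1, so each complex ion is 1−.
Ligand charges: 1×acetylacetonato (-1 each), 1×hydroxo (-1 each), 1×iodo (-1 each); total -3. So Zn + (-3) = 1−, giving Zn = +2.
The complex ion is anionic, so zinc takes the -ate form zincate(II).

sodium (acetylacetonato)hydroxoiodozincate(II)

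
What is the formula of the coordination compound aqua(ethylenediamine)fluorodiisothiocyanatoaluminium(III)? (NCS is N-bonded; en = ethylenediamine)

[Al(en)F(H2O)(NCS)2]

Ligands: 2 isothiocyanato (NCS, -1), 1 ethylenediamine (en, neutral), 1 fluoro (F, -1), 1 aqua (H2O, neutral). Ligand charge sum = -3.
With Al in oxidation state +3, the complex ion is [Al...].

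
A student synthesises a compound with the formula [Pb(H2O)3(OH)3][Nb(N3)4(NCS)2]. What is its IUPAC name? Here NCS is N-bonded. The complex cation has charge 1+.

Both ions are complex: the cation is named first with the plain metal name, the anion second with the -ate form; each ion's ligands are alphabetised independently.
The complex cation is given as 1+; its ligand charges sum to -3, so Pb = +4.
A 1:1 salt means the anion carries the equal and opposite charge, 1−.
Anion: ligand charges sum to -6; for the ion to be 1−, Nb = +5.

triaquatrihydroxolead(IV) tetraazidodiisothiocyanatoniobate(V)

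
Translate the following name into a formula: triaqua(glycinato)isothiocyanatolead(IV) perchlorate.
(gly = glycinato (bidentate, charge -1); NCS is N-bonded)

[Pb(gly)(H2O)3(NCS)](ClO4)2

Ligands: 1 glycinato (gly, -1), 1 isothiocyanato (NCS, -1), 3 aqua (H2O, neutral). Ligand charge sum = -2.
With Pb in oxidation state +4, the complex ion is [Pb...]^2+.
Charge balance with perchlorate (-1) requires 1 complex ion per 2 perchlorate.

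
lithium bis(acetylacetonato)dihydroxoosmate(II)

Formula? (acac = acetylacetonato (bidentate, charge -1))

Ligands: 2 acetylacetonato (acac, -1), 2 hydroxo (OH, -1). Ligand charge sum = -4.
Charge balance with lithium (+1) requires 1 complex ion per 2 lithium.

Li2[Os(acac)2(OH)2]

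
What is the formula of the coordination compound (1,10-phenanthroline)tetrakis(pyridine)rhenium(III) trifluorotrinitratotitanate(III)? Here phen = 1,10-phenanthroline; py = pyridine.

[Re(phen)(py)4][TiF3(NO3)3]

Cation [Re…]: ligand charges 0, Re(III) ⇒ ion charge 3+.
Anion [Ti…]: ligand charges -6, Ti(III) ⇒ ion charge 3−.
One 3+ cation balances one 3− anion.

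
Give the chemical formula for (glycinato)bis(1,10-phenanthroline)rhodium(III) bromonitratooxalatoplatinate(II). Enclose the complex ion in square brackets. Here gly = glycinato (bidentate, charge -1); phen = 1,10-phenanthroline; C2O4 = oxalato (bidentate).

[Rh(gly)(phen)2][PtBr(C2O4)(NO3)]

Cation [Rh…]: ligand charges -1, Rh(III) ⇒ ion charge 2+.
Anion [Pt…]: ligand charges -4, Pt(II) ⇒ ion charge 2−.
One 2+ cation balances one 2− anion.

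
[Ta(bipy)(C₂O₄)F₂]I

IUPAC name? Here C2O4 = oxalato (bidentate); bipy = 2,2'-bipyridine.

(2,2'-bipyridine)difluorooxalatotantalum(V) iodide

The 1 iodide counter-ion carries a total charge of -1, so each complex ion is 1+.
Ligand charges: 2×fluoro (-1 each), 1×oxalato (-2 each), 1×2,2'-bipyridine (neutral); total -4. So Ta + (-4) = 1+, giving Ta = +5.
Ligands are named alphabetically: bipyridine before fluoro before oxalato.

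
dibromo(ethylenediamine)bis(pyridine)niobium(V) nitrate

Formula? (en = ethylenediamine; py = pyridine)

[NbBr2(en)(py)2](NO3)3

Ligands: 1 ethylenediamine (en, neutral), 2 bromo (Br, -1), 2 pyridine (py, neutral). Ligand charge sum = -2.
With Nb in oxidation state +5, the complex ion is [Nb...]^3+.
Charge balance with nitrate (-1) requires 1 complex ion per 3 nitrate.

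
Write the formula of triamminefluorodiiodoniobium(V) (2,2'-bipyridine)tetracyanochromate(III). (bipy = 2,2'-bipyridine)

[NbFI2(NH3)3][Cr(bipy)(CN)4]2

Cation [Nb…]: ligand charges -3, Nb(V) ⇒ ion charge 2+.
Anion [Cr…]: ligand charges -4, Cr(III) ⇒ ion charge 1−.
One 2+ cation requires 2 of the 1− anion.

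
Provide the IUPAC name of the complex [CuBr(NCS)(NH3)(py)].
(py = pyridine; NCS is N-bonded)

There is no counter-ion, so the complex is neutral overall.
Ligand charges: 1×ammine (neutral), 1×pyridine (neutral), 1×isothiocyanato (-1 each), 1×bromo (-1 each); total -2. So Cu + (-2) = 0, giving Cu = +2.
Ligands are named alphabetically: ammine before bromo before isothiocyanato before pyridine.

amminebromoisothiocyanato(pyridine)copper(II)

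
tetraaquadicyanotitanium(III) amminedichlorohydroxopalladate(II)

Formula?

Cation [Ti…]: ligand charges -2, Ti(III) ⇒ ion charge 1+.
Anion [Pd…]: ligand charges -3, Pd(II) ⇒ ion charge 1−.
One 1+ cation balances one 1− anion.

[Ti(CN)2(H2O)4][PdCl2(NH3)(OH)]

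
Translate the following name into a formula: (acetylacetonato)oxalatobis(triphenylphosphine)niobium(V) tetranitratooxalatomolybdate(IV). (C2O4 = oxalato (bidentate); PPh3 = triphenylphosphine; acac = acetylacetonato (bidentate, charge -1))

[Nb(acac)(C2O4)(PPh3)2][Mo(C2O4)(NO3)4]

Cation [Nb…]: ligand charges -3, Nb(V) ⇒ ion charge 2+.
Anion [Mo…]: ligand charges -6, Mo(IV) ⇒ ion charge 2−.
One 2+ cation balances one 2− anion.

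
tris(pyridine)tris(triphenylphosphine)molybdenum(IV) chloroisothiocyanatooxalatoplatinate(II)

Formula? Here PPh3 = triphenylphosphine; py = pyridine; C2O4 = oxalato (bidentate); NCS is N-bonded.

[Mo(PPh3)3(py)3][Pt(C2O4)Cl(NCS)]2

Cation [Mo…]: ligand charges 0, Mo(IV) ⇒ ion charge 4+.
Anion [Pt…]: ligand charges -4, Pt(II) ⇒ ion charge 2−.
One 4+ cation requires 2 of the 2− anion.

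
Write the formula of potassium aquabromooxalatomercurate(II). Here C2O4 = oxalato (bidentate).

K[HgBr(C2O4)(H2O)]

Ligands: 1 oxalato (C2O4, -2), 1 bromo (Br, -1), 1 aqua (H2O, neutral). Ligand charge sum = -3.
With Hg in oxidation state +2, the complex ion is [Hg...]^1−.
Charge balance with potassium (+1) requires 1 complex ion per 1 potassium.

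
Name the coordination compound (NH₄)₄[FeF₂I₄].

The 4 ammonium counter-ions carry a total charge of +4, so each complex ion is 4−.
Ligand charges: 4×iodo (-1 each), 2×fluoro (-1 each); total -6. So Fe + (-6) = 4−, giving Fe = +2.
Ligands are named alphabetically: fluoro before iodo.
The complex ion is anionic, so iron takes the -ate form ferrate(II).

ammonium difluorotetraiodoferrate(II)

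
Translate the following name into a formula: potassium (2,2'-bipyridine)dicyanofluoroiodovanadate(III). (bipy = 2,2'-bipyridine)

K[V(bipy)(CN)2FI]

Ligands: 1 iodo (I, -1), 1 2,2'-bipyridine (bipy, neutral), 2 cyano (CN, -1), 1 fluoro (F, -1). Ligand charge sum = -4.
With V in oxidation state +3, the complex ion is [V...]^1−.
Charge balance with potassium (+1) requires 1 complex ion per 1 potassium.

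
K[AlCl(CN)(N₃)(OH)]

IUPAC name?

potassium azidochlorocyanohydroxoaluminate(III)

The 1 potassium counter-ion carries a total charge of +1, so each complex ion is 1−.
Ligand charges: 1×hydroxo (-1 each), 1×chloro (-1 each), 1×cyano (-1 each), 1×azido (-1 each); total -4. So Al + (-4) = 1−, giving Al = +3.
Ligands are named alphabetically: azido before chloro before cyano before hydroxo.
The complex ion is anionic, so aluminium takes the -ate form aluminate(III).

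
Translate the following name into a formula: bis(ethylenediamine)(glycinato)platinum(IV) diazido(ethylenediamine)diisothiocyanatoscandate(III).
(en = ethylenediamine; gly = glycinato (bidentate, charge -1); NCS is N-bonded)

[Pt(en)2(gly)][Sc(en)(N3)2(NCS)2]3

Cation [Pt…]: ligand charges -1, Pt(IV) ⇒ ion charge 3+.
Anion [Sc…]: ligand charges -4, Sc(III) ⇒ ion charge 1−.
One 3+ cation requires 3 of the 1− anion.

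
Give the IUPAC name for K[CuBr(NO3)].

The 1 potassium counter-ion carries a total charge of +1, so each complex ion is 1−.
Ligand charges: 1×nitrato (-1 each), 1×bromo (-1 each); total -2. So Cu + (-2) = 1−, giving Cu = +1.
Ligands are named alphabetically: bromo before nitrato.
The complex ion is anionic, so copper takes the -ate form cuprate(I).

potassium bromonitratocuprate(I)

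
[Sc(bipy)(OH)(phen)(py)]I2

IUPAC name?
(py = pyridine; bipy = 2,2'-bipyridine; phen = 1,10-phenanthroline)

(2,2'-bipyridine)hydroxo(1,10-phenanthroline)(pyridine)scandium(III) iodide

The 2 iodide counter-ions carry a total charge of -2, so each complex ion is 2+.
Ligand charges: 1×pyridine (neutral), 1×hydroxo (-1 each), 1×2,2'-bipyridine (neutral), 1×1,10-phenanthroline (neutral); total -1. So Sc + (-1) = 2+, giving Sc = +3.
Ligands are named alphabetically: bipyridine before hydroxo before phenanthroline before pyridine.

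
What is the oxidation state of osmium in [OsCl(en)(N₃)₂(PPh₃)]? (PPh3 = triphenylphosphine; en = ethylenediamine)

No counter-ion: the bracketed complex is neutral.
Ligand charges: 1×PPh3 neutral; 1×Cl = -1; 2×N3 = -2; 1×en neutral; sum -3.
Os + (-3) = 0 ⇒ Os is +3.

+3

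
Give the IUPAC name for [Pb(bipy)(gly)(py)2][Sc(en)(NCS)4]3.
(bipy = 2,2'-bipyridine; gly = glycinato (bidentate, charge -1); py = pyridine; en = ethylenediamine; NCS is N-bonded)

(2,2'-bipyridine)(glycinato)bis(pyridine)lead(IV) (ethylenediamine)tetraisothiocyanatoscandate(III)

Both ions are complex: the cation is named first with the plain metal name, the anion second with the -ate form; each ion's ligands are alphabetised independently.
Scandium is always +3 in its complexes; the anion's ligand charges sum to -4, so the complex anion is 1−.
With 3 anions per cation, the cation must be 3×1 = 3+.
Cation: ligand charges sum to -1; for the ion to be 3+, Pb = +4.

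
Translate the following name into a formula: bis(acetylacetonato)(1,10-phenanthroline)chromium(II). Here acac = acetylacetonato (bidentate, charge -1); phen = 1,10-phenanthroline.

[Cr(acac)2(phen)]

Ligands: 2 acetylacetonato (acac, -1), 1 1,10-phenanthroline (phen, neutral). Ligand charge sum = -2.
With Cr in oxidation state +2, the complex ion is [Cr...].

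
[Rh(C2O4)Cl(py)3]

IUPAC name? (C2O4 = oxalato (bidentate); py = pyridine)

chlorooxalatotris(pyridine)rhodium(III)

There is no counter-ion, so the complex is neutral overall.
Ligand charges: 1×chloro (-1 each), 1×oxalato (-2 each), 3×pyridine (neutral); total -3. So Rh + (-3) = 0, giving Rh = +3.
Ligands are named alphabetically: chloro before oxalato before pyridine.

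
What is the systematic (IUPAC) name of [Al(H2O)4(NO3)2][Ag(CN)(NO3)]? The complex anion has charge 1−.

The complex anion is given as 1−; its ligand charges sum to -2, so Ag = +1.
A 1:1 salt means the cation carries the equal and opposite charge, 1+.
Cation: ligand charges sum to -2; for the ion to be 1+, Al = +3.

tetraaquadinitratoaluminium(III) cyanonitratoargentate(I)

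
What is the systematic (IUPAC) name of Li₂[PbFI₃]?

The 2 lithium counter-ions carry a total charge of +2, so each complex ion is 2−.
Ligand charges: 1×fluoro (-1 each), 3×iodo (-1 each); total -4. So Pb + (-4) = 2−, giving Pb = +2.
The complex ion is anionic, so lead takes the -ate form plumbate(II).

lithium fluorotriiodoplumbate(II)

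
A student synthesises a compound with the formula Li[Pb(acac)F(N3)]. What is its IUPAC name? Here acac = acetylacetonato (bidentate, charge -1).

The 1 lithium counter-ion carries a total charge of +1, so each complex ion is 1−.
Ligand charges: 1×acetylacetonato (-1 each), 1×azido (-1 each), 1×fluoro (-1 each); total -3. So Pb + (-3) = 1−, giving Pb = +2.
Ligands are named alphabetically: acetylacetonato before azido before fluoro.
The complex ion is anionic, so lead takes the -ate form plumbate(II).

lithium (acetylacetonato)azidofluoroplumbate(II)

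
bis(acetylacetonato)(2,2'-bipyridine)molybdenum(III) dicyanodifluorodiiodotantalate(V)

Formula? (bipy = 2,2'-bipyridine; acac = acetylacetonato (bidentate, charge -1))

Cation [Mo…]: ligand charges -2, Mo(III) ⇒ ion charge 1+.
Anion [Ta…]: ligand charges -6, Ta(V) ⇒ ion charge 1−.

[Mo(acac)2(bipy)][Ta(CN)2F2I2]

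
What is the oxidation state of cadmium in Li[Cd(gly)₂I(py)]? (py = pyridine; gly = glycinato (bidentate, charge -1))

1 lithium outside the brackets (+1 each) → the complex ion is 1−.
Ligand charges: 1×py neutral; 2×gly = -2; 1×I = -1; sum -3.
Cd + (-3) = 1− ⇒ Cd is +2.

+2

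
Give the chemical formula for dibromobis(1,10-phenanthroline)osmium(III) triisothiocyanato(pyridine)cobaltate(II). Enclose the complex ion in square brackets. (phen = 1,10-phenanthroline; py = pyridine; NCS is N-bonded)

[OsBr2(phen)2][Co(NCS)3(py)]

Cation [Os…]: ligand charges -2, Os(III) ⇒ ion charge 1+.
Anion [Co…]: ligand charges -3, Co(II) ⇒ ion charge 1−.
One 1+ cation balances one 1− anion.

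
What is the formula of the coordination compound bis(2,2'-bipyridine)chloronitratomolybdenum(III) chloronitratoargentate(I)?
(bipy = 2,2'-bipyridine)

Cation [Mo…]: ligand charges -2, Mo(III) ⇒ ion charge 1+.
Anion [Ag…]: ligand charges -2, Ag(I) ⇒ ion charge 1−.
One 1+ cation balances one 1− anion.

[Mo(bipy)2Cl(NO3)][AgCl(NO3)]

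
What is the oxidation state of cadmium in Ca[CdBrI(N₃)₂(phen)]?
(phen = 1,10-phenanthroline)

+2

1 calcium outside the brackets (+2 each) → the complex ion is 2−.
Ligand charges: 1×I = -1; 1×phen neutral; 1×Br = -1; 2×N3 = -2; sum -4.
Cd + (-4) = 2− ⇒ Cd is +2.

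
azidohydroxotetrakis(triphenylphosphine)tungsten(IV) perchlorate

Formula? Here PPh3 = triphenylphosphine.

[W(N3)(OH)(PPh3)4](ClO4)2

Ligands: 1 azido (N3, -1), 1 hydroxo (OH, -1), 4 triphenylphosphine (PPh3, neutral). Ligand charge sum = -2.
Charge balance with perchlorate (-1) requires 1 complex ion per 2 perchlorate.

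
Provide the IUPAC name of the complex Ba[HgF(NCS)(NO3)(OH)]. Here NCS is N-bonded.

The 1 barium counter-ion carries a total charge of +2, so each complex ion is 2−.
Ligand charges: 1×hydroxo (-1 each), 1×nitrato (-1 each), 1×isothiocyanato (-1 each), 1×fluoro (-1 each); total -4. So Hg + (-4) = 2−, giving Hg = +2.
Ligands are named alphabetically: fluoro before hydroxo before isothiocyanato before nitrato.
The complex ion is anionic, so mercury takes the -ate form mercurate(II).

barium fluorohydroxoisothiocyanatonitratomercurate(II)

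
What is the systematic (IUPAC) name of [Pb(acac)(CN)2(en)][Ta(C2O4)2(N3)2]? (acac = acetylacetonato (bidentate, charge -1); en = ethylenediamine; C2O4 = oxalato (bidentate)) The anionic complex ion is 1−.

Both ions are complex: the cation is named first with the plain metal name, the anion second with the -ate form; each ion's ligands are alphabetised independently.
The complex anion is given as 1−; its ligand charges sum to -6, so Ta = +5.
A 1:1 salt means the cation carries the equal and opposite charge, 1+.
Cation: ligand charges sum to -3; for the ion to be 1+, Pb = +4.

(acetylacetonato)dicyano(ethylenediamine)lead(IV) diazidodioxalatotantalate(V)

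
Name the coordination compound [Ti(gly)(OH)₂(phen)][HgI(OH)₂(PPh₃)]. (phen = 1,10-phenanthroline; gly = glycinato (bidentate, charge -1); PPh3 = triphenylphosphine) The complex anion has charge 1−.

(glycinato)dihydroxo(1,10-phenanthroline)titanium(IV) dihydroxoiodo(triphenylphosphine)mercurate(II)

The complex anion is given as 1−; its ligand charges sum to -3, so Hg = +2.
A 1:1 salt means the cation carries the equal and opposite charge, 1+.
Cation: ligand charges sum to -3; for the ion to be 1+, Ti = +4.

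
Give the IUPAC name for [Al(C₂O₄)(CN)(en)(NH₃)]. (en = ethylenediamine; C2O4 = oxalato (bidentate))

amminecyano(ethylenediamine)oxalatoaluminium(III)

There is no counter-ion, so the complex is neutral overall.
Ligand charges: 1×ethylenediamine (neutral), 1×ammine (neutral), 1×oxalato (-2 each), 1×cyano (-1 each); total -3. So Al + (-3) = 0, giving Al = +3.
Ligands are named alphabetically: ammine before cyano before ethylenediamine before oxalato.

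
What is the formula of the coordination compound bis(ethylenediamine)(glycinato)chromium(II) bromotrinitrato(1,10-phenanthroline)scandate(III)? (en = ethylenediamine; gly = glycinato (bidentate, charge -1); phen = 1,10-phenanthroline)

[Cr(en)2(gly)][ScBr(NO3)3(phen)]

Cation [Cr…]: ligand charges -1, Cr(II) ⇒ ion charge 1+.
Anion [Sc…]: ligand charges -4, Sc(III) ⇒ ion charge 1−.
One 1+ cation balances one 1− anion.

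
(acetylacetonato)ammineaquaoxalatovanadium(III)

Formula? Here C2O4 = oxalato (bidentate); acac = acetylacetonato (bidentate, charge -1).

[V(acac)(C2O4)(H2O)(NH3)]

Ligands: 1 oxalato (C2O4, -2), 1 aqua (H2O, neutral), 1 acetylacetonato (acac, -1), 1 ammine (NH3, neutral). Ligand charge sum = -3.
With V in oxidation state +3, the complex ion is [V...].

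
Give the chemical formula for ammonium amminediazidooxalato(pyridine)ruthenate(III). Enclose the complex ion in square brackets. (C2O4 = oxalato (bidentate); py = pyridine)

NH4[Ru(C2O4)(N3)2(NH3)(py)]

Ligands: 2 azido (N3, -1), 1 oxalato (C2O4, -2), 1 ammine (NH3, neutral), 1 pyridine (py, neutral). Ligand charge sum = -4.
With Ru in oxidation state +3, the complex ion is [Ru...]^1−.
Charge balance with ammonium (+1) requires 1 complex ion per 1 ammonium.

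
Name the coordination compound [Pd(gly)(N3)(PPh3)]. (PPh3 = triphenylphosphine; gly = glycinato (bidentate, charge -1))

There is no counter-ion, so the complex is neutral overall.
Ligand charges: 1×azido (-1 each), 1×triphenylphosphine (neutral), 1×glycinato (-1 each); total -2. So Pd + (-2) = 0, giving Pd = +2.
Ligands are named alphabetically: azido before glycinato before triphenylphosphine.

azido(glycinato)(triphenylphosphine)palladium(II)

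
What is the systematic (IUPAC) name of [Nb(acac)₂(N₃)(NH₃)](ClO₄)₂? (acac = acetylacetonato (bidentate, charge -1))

The 2 perchlorate counter-ions carry a total charge of -2, so each complex ion is 2+.
Ligand charges: 2×acetylacetonato (-1 each), 1×ammine (neutral), 1×azido (-1 each); total -3. So Nb + (-3) = 2+, giving Nb = +5.
Ligands are named alphabetically: acetylacetonato before ammine before azido.

bis(acetylacetonato)ammineazidoniobium(V) perchlorate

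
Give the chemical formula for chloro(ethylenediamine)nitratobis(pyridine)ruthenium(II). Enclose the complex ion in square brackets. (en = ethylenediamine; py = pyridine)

[RuCl(en)(NO3)(py)2]

Ligands: 1 ethylenediamine (en, neutral), 1 chloro (Cl, -1), 2 pyridine (py, neutral), 1 nitrato (NO3, -1). Ligand charge sum = -2.
With Ru in oxidation state +2, the complex ion is [Ru...].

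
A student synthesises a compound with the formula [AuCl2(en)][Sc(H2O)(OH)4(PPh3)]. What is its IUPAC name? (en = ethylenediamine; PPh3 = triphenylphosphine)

dichloro(ethylenediamine)gold(III) aquatetrahydroxo(triphenylphosphine)scandate(III)

Both ions are complex: the cation is named first with the plain metal name, the anion second with the -ate form; each ion's ligands are alphabetised independently.
Scandium is always +3 in its complexes; the anion's ligand charges sum to -4, so the complex anion is 1−.
A 1:1 salt means the cation carries the equal and opposite charge, 1+.
Cation: ligand charges sum to -2; for the ion to be 1+, Au = +3.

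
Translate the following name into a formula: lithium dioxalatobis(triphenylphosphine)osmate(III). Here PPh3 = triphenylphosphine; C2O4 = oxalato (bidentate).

Ligands: 2 triphenylphosphine (PPh3, neutral), 2 oxalato (C2O4, -2). Ligand charge sum = -4.
With Os in oxidation state +3, the complex ion is [Os...]^1−.
Charge balance with lithium (+1) requires 1 complex ion per 1 lithium.

Li[Os(C2O4)2(PPh3)2]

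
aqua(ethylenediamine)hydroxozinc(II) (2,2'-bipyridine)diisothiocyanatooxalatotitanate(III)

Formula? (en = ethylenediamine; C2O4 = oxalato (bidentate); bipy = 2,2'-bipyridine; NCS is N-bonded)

[Zn(en)(H2O)(OH)][Ti(bipy)(C2O4)(NCS)2]

Cation [Zn…]: ligand charges -1, Zn(II) ⇒ ion charge 1+.
Anion [Ti…]: ligand charges -4, Ti(III) ⇒ ion charge 1−.
One 1+ cation balances one 1− anion.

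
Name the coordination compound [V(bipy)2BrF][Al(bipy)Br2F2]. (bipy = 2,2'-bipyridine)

bis(2,2'-bipyridine)bromofluorovanadium(III) (2,2'-bipyridine)dibromodifluoroaluminate(III)

Both ions are complex: the cation is named first with the plain metal name, the anion second with the -ate form; each ion's ligands are alphabetised independently.
Aluminium is always +3 in its complexes; the anion's ligand charges sum to -4, so the complex anion is 1−.
A 1:1 salt means the cation carries the equal and opposite charge, 1+.
Cation: ligand charges sum to -2; for the ion to be 1+, V = +3.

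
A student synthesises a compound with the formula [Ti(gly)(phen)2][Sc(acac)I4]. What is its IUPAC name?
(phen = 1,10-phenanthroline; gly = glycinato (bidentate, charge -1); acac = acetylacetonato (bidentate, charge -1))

Both ions are complex: the cation is named first with the plain metal name, the anion second with the -ate form; each ion's ligands are alphabetised independently.
Scandium is always +3 in its complexes; the anion's ligand charges sum to -5, so the complex anion is 2−.
A 1:1 salt means the cation carries the equal and opposite charge, 2+.
Cation: ligand charges sum to -1; for the ion to be 2+, Ti = +3.

(glycinato)bis(1,10-phenanthroline)titanium(III) (acetylacetonato)tetraiodoscandate(III)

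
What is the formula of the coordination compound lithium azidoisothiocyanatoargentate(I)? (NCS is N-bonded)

Li[Ag(N3)(NCS)]

Ligands: 1 isothiocyanato (NCS, -1), 1 azido (N3, -1). Ligand charge sum = -2.
Charge balance with lithium (+1) requires 1 complex ion per 1 lithium.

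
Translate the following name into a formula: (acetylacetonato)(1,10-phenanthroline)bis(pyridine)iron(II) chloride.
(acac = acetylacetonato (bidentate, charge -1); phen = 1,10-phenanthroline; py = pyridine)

[Fe(acac)(phen)(py)2]Cl

Ligands: 1 acetylacetonato (acac, -1), 1 1,10-phenanthroline (phen, neutral), 2 pyridine (py, neutral). Ligand charge sum = -1.
With Fe in oxidation state +2, the complex ion is [Fe...]^1+.
Charge balance with chloride (-1) requires 1 complex ion per 1 chloride.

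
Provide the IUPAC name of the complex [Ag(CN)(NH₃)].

amminecyanosilver(I)

There is no counter-ion, so the complex is neutral overall.
Ligand charges: 1×ammine (neutral), 1×cyano (-1 each); total -1. So Ag + (-1) = 0, giving Ag = +1.
Ligands are named alphabetically: ammine before cyano.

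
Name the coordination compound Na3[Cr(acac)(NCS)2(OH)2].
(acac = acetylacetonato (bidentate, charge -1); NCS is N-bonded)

The 3 sodium counter-ions carry a total charge of +3, so each complex ion is 3−.
Ligand charges: 1×acetylacetonato (-1 each), 2×hydroxo (-1 each), 2×isothiocyanato (-1 each); total -5. So Cr + (-5) = 3−, giving Cr = +2.
Ligands are named alphabetically: acetylacetonato before hydroxo before isothiocyanato.
The complex ion is anionic, so chromium takes the -ate form chromate(II).

sodium (acetylacetonato)dihydroxodiisothiocyanatochromate(II)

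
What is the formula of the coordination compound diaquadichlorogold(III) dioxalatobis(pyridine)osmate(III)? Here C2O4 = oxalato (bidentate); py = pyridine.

Cation [Au…]: ligand charges -2, Au(III) ⇒ ion charge 1+.
Anion [Os…]: ligand charges -4, Os(III) ⇒ ion charge 1−.
One 1+ cation balances one 1− anion.

[AuCl2(H2O)2][Os(C2O4)2(py)2]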